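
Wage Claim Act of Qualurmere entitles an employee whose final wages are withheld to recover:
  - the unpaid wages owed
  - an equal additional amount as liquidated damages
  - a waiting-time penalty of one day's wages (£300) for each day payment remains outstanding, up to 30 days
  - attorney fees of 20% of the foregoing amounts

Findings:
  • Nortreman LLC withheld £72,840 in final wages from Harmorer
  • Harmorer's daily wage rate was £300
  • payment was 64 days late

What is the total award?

£185,616

Liquidated damages (equal amount): £72,840
Penalty days: min(64, 30) = 30
Waiting-time penalty: 30 × £300 = £9,000
Subtotal: £72,840 + £72,840 + £9,000 = £154,680
Attorney fees: 20% of £154,680 = £30,936
Total award: £154,680 + £30,936 = £185,616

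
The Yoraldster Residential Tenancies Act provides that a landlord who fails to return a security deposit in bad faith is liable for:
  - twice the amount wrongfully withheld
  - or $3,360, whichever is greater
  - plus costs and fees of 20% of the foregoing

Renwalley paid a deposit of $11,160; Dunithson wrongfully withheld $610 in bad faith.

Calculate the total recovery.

$4,032

Doubled: 2 × $610 = $1,220
Minimum $3,360: $1,220 is below the minimum → $3,360
Costs and fees: 20% of $3,360 = $672
Total recovery: $3,360 + $672 = $4,032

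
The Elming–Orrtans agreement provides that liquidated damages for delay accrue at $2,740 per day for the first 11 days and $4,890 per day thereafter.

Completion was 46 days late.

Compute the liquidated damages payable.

First 11 days: 11 × $2,740 = $30,140
Remaining days: (46 − 11) × $4,890 = $171,150
Accrued per-day damages: $30,140 + $171,150 = $201,290

$201,290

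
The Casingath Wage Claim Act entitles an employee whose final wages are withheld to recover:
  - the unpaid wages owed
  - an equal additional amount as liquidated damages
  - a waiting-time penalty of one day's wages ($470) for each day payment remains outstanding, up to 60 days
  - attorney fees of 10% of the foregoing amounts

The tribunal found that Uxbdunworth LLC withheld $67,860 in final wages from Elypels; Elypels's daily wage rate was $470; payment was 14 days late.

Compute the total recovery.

Liquidated damages (equal amount): $67,860
Penalty days: min(14, 60) = 14
Waiting-time penalty: 14 × $470 = $6,580
Subtotal: $67,860 + $67,860 + $6,580 = $142,300
Attorney fees: 10% of $142,300 = $14,230
Total award: $142,300 + $14,230 = $156,530

$156,530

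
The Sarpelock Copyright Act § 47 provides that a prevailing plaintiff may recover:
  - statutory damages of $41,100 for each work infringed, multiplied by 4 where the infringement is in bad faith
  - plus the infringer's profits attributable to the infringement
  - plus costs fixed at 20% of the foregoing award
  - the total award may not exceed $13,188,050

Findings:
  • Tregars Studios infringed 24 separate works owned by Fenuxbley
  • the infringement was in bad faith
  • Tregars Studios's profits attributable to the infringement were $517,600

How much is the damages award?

Award: $5,355,840

Statutory damages: 24 × $41,100 = $986,400
Multiplied by 4: 4 × $986,400 = $3,945,600
Combined award: $3,945,600 + $517,600 = $4,463,200
Costs: 20% of $4,463,200 = $892,640
Award plus costs: $4,463,200 + $892,640 = $5,355,840
Cap at $13,188,050: $5,355,840 is within the cap, no reduction.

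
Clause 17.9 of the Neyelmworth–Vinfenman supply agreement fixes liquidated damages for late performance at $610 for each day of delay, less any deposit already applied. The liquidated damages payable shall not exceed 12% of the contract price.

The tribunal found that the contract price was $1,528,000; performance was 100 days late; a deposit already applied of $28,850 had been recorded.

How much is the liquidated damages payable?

Liquidated damages: $32,150

Per-day damages: 100 × $610 = $61,000
Less deposit already applied: $61,000 − $28,850 = $32,150
Cap: 12% of $1,528,000 = $183,360
Cap at $183,360: $32,150 is within the cap, no reduction.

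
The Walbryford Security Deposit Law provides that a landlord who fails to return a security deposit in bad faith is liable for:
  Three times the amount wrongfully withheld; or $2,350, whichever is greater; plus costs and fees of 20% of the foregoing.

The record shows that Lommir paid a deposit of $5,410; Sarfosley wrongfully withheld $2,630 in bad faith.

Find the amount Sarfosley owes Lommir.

Recovery: $9,468

Trebled: 3 × $2,630 = $7,890
Minimum $2,350: $7,890 meets the minimum, no increase.
Costs and fees: 20% of $7,890 = $1,578
Total recovery: $7,890 + $1,578 = $9,468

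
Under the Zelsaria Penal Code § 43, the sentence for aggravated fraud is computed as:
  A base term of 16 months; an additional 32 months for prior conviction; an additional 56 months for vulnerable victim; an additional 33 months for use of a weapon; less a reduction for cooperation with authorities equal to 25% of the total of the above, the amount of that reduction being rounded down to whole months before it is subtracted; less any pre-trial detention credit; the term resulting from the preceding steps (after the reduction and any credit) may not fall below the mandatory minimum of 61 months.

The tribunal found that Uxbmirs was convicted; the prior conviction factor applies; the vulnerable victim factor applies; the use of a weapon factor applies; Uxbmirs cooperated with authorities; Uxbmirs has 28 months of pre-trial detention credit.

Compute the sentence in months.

Sentence: 75 months

Prior conviction enhancement: +32 months
Vulnerable victim enhancement: +56 months
Use of a weapon enhancement: +33 months
Adjusted term: 16 months + 32 months + 56 months + 33 months = 137 months
Cooperation with authorities reduction: 25% of 137 months = 34 months (rounded down)
After reduction: 137 − 34 = 103 months
Less pre-trial detention credit: 103 months − 28 months = 75 months
Minimum 61 months: 75 months meets the minimum, no increase.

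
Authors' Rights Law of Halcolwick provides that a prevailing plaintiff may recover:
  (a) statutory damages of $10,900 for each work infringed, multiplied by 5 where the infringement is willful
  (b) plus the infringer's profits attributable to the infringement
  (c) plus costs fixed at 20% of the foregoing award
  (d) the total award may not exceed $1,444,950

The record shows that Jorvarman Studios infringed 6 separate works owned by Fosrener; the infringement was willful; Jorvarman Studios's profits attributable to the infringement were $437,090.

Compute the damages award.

Statutory damages: 6 × $10,900 = $65,400
Multiplied by 5: 5 × $65,400 = $327,000
Combined award: $327,000 + $437,090 = $764,090
Costs: 20% of $764,090 = $152,818
Award plus costs: $764,090 + $152,818 = $916,908
Cap at $1,444,950: $916,908 is within the cap, no reduction.

$916,908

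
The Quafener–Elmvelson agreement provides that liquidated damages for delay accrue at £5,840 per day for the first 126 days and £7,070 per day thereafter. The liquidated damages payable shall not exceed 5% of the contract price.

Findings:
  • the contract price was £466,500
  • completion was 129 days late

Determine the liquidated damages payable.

First 126 days: 126 × £5,840 = £735,840
Remaining days: (129 − 126) × £7,070 = £21,210
Accrued per-day damages: £735,840 + £21,210 = £757,050
Cap: 5% of £466,500 = £23,325
Cap at £23,325: £757,050 exceeds the cap → £23,325

£23,325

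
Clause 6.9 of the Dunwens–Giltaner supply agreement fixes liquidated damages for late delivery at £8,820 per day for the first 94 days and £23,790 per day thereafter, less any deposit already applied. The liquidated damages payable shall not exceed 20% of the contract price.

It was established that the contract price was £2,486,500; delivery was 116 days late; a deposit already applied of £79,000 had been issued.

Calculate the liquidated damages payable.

Liquidated damages: £497,300

First 94 days: 94 × £8,820 = £829,080
Remaining days: (116 − 94) × £23,790 = £523,380
Accrued per-day damages: £829,080 + £523,380 = £1,352,460
Less deposit already applied: £1,352,460 − £79,000 = £1,273,460
Cap: 20% of £2,486,500 = £497,300
Cap at £497,300: £1,273,460 exceeds the cap → £497,300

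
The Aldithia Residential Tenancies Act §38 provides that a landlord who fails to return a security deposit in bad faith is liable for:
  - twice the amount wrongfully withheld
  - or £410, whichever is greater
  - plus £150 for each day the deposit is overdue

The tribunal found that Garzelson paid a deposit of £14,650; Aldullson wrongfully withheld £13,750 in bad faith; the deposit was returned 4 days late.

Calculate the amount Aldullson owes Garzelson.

Doubled: 2 × £13,750 = £27,500
Minimum £410: £27,500 meets the minimum, no increase.
Late-return penalty: 4 × £150 = £600
Damages plus late penalty: £27,500 + £600 = £28,100

£28,100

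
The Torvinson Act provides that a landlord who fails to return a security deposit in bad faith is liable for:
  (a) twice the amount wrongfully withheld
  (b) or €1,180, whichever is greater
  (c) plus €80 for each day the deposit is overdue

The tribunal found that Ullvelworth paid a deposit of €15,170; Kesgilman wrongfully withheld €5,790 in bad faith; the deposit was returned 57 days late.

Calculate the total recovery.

Doubled: 2 × €5,790 = €11,580
Minimum €1,180: €11,580 meets the minimum, no increase.
Late-return penalty: 57 × €80 = €4,560
Damages plus late penalty: €11,580 + €4,560 = €16,140

€16,140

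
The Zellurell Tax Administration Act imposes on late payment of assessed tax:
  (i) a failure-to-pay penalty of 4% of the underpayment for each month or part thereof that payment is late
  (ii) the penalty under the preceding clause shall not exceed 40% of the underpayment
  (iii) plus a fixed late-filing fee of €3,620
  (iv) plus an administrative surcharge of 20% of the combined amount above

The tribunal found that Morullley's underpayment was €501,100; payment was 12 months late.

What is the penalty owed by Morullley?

€244,872

Accrued rate: 4% × 12 = 48%, capped at 40% → 40%
Failure-to-pay penalty: 40% of €501,100 = €200,440
Penalty before surcharge: €200,440 + €3,620 = €204,060
Administrative surcharge: 20% of €204,060 = €40,812
Total penalty: €204,060 + €40,812 = €244,872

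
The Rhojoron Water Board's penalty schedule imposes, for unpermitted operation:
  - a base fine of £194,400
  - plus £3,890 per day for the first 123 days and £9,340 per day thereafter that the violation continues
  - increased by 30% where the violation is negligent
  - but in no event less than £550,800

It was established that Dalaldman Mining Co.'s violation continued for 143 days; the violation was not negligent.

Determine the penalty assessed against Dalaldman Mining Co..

£859,670

First 123 days: 123 × £3,890 = £478,470
Remaining days: (143 − 123) × £9,340 = £186,800
Per-day component: £478,470 + £186,800 = £665,270
Base plus per-day: £194,400 + £665,270 = £859,670
The violation was not negligent: no 30% increase.
Minimum £550,800: £859,670 meets the minimum, no increase.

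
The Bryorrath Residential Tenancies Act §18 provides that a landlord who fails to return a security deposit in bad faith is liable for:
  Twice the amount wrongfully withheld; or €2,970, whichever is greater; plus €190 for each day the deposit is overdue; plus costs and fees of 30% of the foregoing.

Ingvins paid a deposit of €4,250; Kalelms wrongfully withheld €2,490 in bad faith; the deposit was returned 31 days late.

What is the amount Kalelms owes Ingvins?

€14,131

Doubled: 2 × €2,490 = €4,980
Minimum €2,970: €4,980 meets the minimum, no increase.
Late-return penalty: 31 × €190 = €5,890
Damages plus late penalty: €4,980 + €5,890 = €10,870
Costs and fees: 30% of €10,870 = €3,261
Total recovery: €10,870 + €3,261 = €14,131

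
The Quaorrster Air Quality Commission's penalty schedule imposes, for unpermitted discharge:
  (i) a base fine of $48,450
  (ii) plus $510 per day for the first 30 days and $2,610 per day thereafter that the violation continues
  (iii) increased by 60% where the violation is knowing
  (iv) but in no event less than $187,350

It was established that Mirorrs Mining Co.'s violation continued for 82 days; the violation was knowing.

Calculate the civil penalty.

Civil penalty: $319,152

First 30 days: 30 × $510 = $15,300
Remaining days: (82 − 30) × $2,610 = $135,720
Per-day component: $15,300 + $135,720 = $151,020
Base plus per-day: $48,450 + $151,020 = $199,470
Enhancement: 60% of $199,470 = $119,682
Enhanced fine: $199,470 + $119,682 = $319,152
Minimum $187,350: $319,152 meets the minimum, no increase.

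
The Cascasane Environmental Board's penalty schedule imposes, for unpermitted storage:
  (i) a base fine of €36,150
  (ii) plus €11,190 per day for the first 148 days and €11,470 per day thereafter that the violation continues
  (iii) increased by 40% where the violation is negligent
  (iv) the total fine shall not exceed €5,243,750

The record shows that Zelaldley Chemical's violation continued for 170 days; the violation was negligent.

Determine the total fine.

First 148 days: 148 × €11,190 = €1,656,120
Remaining days: (170 − 148) × €11,470 = €252,340
Per-day component: €1,656,120 + €252,340 = €1,908,460
Base plus per-day: €36,150 + €1,908,460 = €1,944,610
Enhancement: 40% of €1,944,610 = €777,844
Enhanced fine: €1,944,610 + €777,844 = €2,722,454
Cap at €5,243,750: €2,722,454 is within the cap, no reduction.

€2,722,454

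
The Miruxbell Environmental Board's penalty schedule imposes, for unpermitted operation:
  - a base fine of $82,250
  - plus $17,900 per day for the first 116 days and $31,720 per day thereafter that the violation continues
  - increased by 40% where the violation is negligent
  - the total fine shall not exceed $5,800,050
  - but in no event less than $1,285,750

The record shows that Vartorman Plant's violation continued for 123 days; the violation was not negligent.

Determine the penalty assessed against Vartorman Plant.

First 116 days: 116 × $17,900 = $2,076,400
Remaining days: (123 − 116) × $31,720 = $222,040
Per-day component: $2,076,400 + $222,040 = $2,298,440
Base plus per-day: $82,250 + $2,298,440 = $2,380,690
The violation was not negligent: no 40% increase.
Cap at $5,800,050: $2,380,690 is within the cap, no reduction.
Minimum $1,285,750: $2,380,690 meets the minimum, no increase.

$2,380,690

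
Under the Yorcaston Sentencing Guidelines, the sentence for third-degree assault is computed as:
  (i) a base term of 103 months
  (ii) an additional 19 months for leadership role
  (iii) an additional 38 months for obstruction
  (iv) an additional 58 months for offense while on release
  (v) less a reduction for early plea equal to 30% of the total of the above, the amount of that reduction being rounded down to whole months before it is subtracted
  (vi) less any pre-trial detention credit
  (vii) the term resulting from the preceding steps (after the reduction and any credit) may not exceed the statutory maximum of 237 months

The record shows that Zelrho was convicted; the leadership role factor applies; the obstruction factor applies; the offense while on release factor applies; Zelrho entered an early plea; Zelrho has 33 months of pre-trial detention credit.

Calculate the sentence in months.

Sentence: 120 months

Leadership role enhancement: +19 months
Obstruction enhancement: +38 months
Offense while on release enhancement: +58 months
Adjusted term: 103 months + 19 months + 38 months + 58 months = 218 months
Early plea reduction: 30% of 218 months = 65 months (rounded down)
After reduction: 218 − 65 = 153 months
Less pre-trial detention credit: 153 months − 33 months = 120 months
Cap at 237 months: 120 months is within the cap, no reduction.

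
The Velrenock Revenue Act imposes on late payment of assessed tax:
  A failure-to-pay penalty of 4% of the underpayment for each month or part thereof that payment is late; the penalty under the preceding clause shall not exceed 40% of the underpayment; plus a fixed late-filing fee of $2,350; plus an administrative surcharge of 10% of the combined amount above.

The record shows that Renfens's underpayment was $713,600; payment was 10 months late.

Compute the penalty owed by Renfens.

Accrued rate: 4% × 10 = 40%, capped at 40% → 40%
Failure-to-pay penalty: 40% of $713,600 = $285,440
Penalty before surcharge: $285,440 + $2,350 = $287,790
Administrative surcharge: 10% of $287,790 = $28,779
Total penalty: $287,790 + $28,779 = $316,569

$316,569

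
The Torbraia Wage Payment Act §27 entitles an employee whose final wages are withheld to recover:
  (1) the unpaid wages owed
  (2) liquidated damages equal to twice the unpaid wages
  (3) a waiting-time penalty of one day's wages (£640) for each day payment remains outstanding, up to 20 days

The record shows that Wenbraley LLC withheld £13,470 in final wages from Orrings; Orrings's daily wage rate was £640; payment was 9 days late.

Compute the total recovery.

£46,170

Doubled: 2 × £13,470 = £26,940
Penalty days: min(9, 20) = 9
Waiting-time penalty: 9 × £640 = £5,760
Total award: £13,470 + £26,940 + £5,760 = £46,170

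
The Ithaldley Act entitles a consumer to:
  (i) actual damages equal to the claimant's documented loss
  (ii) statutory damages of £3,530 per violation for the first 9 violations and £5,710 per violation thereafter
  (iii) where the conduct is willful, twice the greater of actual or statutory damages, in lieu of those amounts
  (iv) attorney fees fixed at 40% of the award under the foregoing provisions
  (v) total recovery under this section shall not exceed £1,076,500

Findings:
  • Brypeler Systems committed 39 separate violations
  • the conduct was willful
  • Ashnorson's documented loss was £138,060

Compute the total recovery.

£568,596

First 9 violations: 9 × £3,530 = £31,770
Remaining violations: (39 − 9) × £5,710 = £171,300
Statutory damages: £31,770 + £171,300 = £203,070
Greater of actual damages (£138,060) or statutory damages (£203,070): £203,070
Doubled: 2 × £203,070 = £406,140
Attorney fees: 40% of £406,140 = £162,456
Total before cap: £406,140 + £162,456 = £568,596
Cap at £1,076,500: £568,596 is within the cap, no reduction.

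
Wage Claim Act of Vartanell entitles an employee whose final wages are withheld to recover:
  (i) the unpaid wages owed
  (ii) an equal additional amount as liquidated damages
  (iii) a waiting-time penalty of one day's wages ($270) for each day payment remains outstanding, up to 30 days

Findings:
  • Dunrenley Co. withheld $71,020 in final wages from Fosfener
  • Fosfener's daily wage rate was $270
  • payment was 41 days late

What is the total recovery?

$150,140

Liquidated damages (equal amount): $71,020
Penalty days: min(41, 30) = 30
Waiting-time penalty: 30 × $270 = $8,100
Total award: $71,020 + $71,020 + $8,100 = $150,140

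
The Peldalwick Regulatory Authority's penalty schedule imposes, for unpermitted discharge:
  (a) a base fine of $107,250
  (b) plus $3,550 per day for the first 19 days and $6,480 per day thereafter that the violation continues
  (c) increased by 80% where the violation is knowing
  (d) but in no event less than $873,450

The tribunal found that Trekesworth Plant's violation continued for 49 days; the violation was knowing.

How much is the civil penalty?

Civil penalty: $873,450

First 19 days: 19 × $3,550 = $67,450
Remaining days: (49 − 19) × $6,480 = $194,400
Per-day component: $67,450 + $194,400 = $261,850
Base plus per-day: $107,250 + $261,850 = $369,100
Enhancement: 80% of $369,100 = $295,280
Enhanced fine: $369,100 + $295,280 = $664,380
Minimum $873,450: $664,380 is below the minimum → $873,450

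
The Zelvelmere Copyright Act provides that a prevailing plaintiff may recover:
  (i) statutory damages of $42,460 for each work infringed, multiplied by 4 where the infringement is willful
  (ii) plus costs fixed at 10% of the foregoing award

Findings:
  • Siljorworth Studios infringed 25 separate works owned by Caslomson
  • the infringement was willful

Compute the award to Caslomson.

$4,670,600

Statutory damages: 25 × $42,460 = $1,061,500
Multiplied by 4: 4 × $1,061,500 = $4,246,000
Costs: 10% of $4,246,000 = $424,600
Award plus costs: $4,246,000 + $424,600 = $4,670,600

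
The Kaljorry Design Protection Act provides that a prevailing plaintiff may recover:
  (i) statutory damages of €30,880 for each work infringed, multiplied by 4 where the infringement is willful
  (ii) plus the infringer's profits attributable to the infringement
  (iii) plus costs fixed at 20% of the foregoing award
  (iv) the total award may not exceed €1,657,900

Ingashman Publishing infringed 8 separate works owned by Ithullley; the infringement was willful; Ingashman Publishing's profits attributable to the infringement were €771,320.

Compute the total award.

Statutory damages: 8 × €30,880 = €247,040
Multiplied by 4: 4 × €247,040 = €988,160
Combined award: €988,160 + €771,320 = €1,759,480
Costs: 20% of €1,759,480 = €351,896
Award plus costs: €1,759,480 + €351,896 = €2,111,376
Cap at €1,657,900: €2,111,376 exceeds the cap → €1,657,900

Award: €1,657,900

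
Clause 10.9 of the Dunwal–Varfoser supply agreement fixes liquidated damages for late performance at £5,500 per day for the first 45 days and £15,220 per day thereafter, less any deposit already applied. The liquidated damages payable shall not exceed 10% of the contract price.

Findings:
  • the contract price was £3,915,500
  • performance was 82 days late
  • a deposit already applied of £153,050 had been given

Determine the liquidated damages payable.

First 45 days: 45 × £5,500 = £247,500
Remaining days: (82 − 45) × £15,220 = £563,140
Accrued per-day damages: £247,500 + £563,140 = £810,640
Less deposit already applied: £810,640 − £153,050 = £657,590
Cap: 10% of £3,915,500 = £391,550
Cap at £391,550: £657,590 exceeds the cap → £391,550

£391,550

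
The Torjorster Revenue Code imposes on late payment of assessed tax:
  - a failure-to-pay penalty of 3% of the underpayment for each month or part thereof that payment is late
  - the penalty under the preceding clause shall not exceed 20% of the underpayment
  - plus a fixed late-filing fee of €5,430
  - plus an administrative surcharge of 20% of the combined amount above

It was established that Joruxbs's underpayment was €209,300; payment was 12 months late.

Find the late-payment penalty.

€56,748

Accrued rate: 3% × 12 = 36%, capped at 20% → 20%
Failure-to-pay penalty: 20% of €209,300 = €41,860
Penalty before surcharge: €41,860 + €5,430 = €47,290
Administrative surcharge: 20% of €47,290 = €9,458
Total penalty: €47,290 + €9,458 = €56,748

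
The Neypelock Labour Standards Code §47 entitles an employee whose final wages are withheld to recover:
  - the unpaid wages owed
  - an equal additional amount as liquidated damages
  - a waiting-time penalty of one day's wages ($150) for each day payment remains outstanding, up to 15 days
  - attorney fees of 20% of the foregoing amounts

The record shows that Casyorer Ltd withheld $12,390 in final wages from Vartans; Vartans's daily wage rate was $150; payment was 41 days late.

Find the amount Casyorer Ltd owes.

$32,436

Liquidated damages (equal amount): $12,390
Penalty days: min(41, 15) = 15
Waiting-time penalty: 15 × $150 = $2,250
Subtotal: $12,390 + $12,390 + $2,250 = $27,030
Attorney fees: 20% of $27,030 = $5,406
Total award: $27,030 + $5,406 = $32,436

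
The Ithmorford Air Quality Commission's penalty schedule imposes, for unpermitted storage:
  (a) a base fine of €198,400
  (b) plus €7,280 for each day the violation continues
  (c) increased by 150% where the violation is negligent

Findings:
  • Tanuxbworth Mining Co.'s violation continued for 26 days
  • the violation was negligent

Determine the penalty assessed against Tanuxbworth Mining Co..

€969,200

Per-day component: 26 × €7,280 = €189,280
Base plus per-day: €198,400 + €189,280 = €387,680
Enhancement: 150% of €387,680 = €581,520
Enhanced fine: €387,680 + €581,520 = €969,200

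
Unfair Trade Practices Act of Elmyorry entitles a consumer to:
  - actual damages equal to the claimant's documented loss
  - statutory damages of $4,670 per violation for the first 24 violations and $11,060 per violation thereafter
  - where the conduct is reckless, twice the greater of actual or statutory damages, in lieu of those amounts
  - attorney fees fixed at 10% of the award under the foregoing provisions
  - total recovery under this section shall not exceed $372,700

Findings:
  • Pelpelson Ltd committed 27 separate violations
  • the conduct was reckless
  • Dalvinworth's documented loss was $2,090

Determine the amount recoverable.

First 24 violations: 24 × $4,670 = $112,080
Remaining violations: (27 − 24) × $11,060 = $33,180
Statutory damages: $112,080 + $33,180 = $145,260
Greater of actual damages ($2,090) or statutory damages ($145,260): $145,260
Doubled: 2 × $145,260 = $290,520
Attorney fees: 10% of $290,520 = $29,052
Total before cap: $290,520 + $29,052 = $319,572
Cap at $372,700: $319,572 is within the cap, no reduction.

$319,572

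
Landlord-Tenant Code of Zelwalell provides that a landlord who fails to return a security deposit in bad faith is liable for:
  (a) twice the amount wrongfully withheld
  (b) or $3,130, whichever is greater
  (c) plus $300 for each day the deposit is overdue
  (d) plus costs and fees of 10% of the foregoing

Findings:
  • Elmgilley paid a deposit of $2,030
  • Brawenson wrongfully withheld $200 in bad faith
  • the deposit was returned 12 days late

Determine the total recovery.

$7,403

Doubled: 2 × $200 = $400
Minimum $3,130: $400 is below the minimum → $3,130
Late-return penalty: 12 × $300 = $3,600
Damages plus late penalty: $3,130 + $3,600 = $6,730
Costs and fees: 10% of $6,730 = $673
Total recovery: $6,730 + $673 = $7,403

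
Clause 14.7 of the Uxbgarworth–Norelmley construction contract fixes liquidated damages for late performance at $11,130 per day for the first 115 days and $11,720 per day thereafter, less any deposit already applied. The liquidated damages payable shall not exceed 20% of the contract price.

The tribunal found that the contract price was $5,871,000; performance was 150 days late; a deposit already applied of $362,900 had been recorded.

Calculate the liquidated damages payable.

$1,174,200

First 115 days: 115 × $11,130 = $1,279,950
Remaining days: (150 − 115) × $11,720 = $410,200
Accrued per-day damages: $1,279,950 + $410,200 = $1,690,150
Less deposit already applied: $1,690,150 − $362,900 = $1,327,250
Cap: 20% of $5,871,000 = $1,174,200
Cap at $1,174,200: $1,327,250 exceeds the cap → $1,174,200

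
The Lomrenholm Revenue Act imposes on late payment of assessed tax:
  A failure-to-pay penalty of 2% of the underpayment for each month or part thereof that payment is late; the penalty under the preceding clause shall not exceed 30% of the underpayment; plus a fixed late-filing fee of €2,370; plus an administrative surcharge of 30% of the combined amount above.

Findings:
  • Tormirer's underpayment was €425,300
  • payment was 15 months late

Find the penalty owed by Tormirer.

€168,948

Accrued rate: 2% × 15 = 30%, capped at 30% → 30%
Failure-to-pay penalty: 30% of €425,300 = €127,590
Penalty before surcharge: €127,590 + €2,370 = €129,960
Administrative surcharge: 30% of €129,960 = €38,988
Total penalty: €129,960 + €38,988 = €168,948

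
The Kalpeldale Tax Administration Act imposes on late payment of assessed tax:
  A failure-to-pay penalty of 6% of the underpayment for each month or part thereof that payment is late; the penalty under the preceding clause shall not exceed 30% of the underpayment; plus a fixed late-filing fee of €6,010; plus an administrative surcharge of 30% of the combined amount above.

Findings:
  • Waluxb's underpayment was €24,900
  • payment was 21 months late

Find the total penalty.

€17,524

Accrued rate: 6% × 21 = 126%, capped at 30% → 30%
Failure-to-pay penalty: 30% of €24,900 = €7,470
Penalty before surcharge: €7,470 + €6,010 = €13,480
Administrative surcharge: 30% of €13,480 = €4,044
Total penalty: €13,480 + €4,044 = €17,524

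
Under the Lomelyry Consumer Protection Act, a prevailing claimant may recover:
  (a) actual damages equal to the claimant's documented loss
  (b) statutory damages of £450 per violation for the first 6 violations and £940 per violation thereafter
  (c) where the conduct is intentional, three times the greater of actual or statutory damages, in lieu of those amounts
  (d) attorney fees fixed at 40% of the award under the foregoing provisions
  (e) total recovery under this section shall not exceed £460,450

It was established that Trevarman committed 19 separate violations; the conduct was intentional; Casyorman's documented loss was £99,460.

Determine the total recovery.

£417,732

First 6 violations: 6 × £450 = £2,700
Remaining violations: (19 − 6) × £940 = £12,220
Statutory damages: £2,700 + £12,220 = £14,920
Greater of actual damages (£99,460) or statutory damages (£14,920): £99,460
Trebled: 3 × £99,460 = £298,380
Attorney fees: 40% of £298,380 = £119,352
Total before cap: £298,380 + £119,352 = £417,732
Cap at £460,450: £417,732 is within the cap, no reduction.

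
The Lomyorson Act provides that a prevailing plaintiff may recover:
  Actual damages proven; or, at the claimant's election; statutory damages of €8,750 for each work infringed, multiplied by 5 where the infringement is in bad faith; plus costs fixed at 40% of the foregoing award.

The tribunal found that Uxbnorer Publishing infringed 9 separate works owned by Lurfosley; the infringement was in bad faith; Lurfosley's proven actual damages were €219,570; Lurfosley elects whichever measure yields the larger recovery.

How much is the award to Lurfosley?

Statutory damages: 9 × €8,750 = €78,750
Multiplied by 5: 5 × €78,750 = €393,750
Greater of actual damages (€219,570) or enhanced statutory damages (€393,750): €393,750
Costs: 40% of €393,750 = €157,500
Award plus costs: €393,750 + €157,500 = €551,250

€551,250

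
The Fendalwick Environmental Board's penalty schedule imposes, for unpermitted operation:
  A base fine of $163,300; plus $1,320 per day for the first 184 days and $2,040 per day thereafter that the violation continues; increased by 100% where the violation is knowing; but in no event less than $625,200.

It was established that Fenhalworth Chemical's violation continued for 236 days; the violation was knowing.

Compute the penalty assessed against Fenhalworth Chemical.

$1,024,520

First 184 days: 184 × $1,320 = $242,880
Remaining days: (236 − 184) × $2,040 = $106,080
Per-day component: $242,880 + $106,080 = $348,960
Base plus per-day: $163,300 + $348,960 = $512,260
Enhancement: 100% of $512,260 = $512,260
Enhanced fine: $512,260 + $512,260 = $1,024,520
Minimum $625,200: $1,024,520 meets the minimum, no increase.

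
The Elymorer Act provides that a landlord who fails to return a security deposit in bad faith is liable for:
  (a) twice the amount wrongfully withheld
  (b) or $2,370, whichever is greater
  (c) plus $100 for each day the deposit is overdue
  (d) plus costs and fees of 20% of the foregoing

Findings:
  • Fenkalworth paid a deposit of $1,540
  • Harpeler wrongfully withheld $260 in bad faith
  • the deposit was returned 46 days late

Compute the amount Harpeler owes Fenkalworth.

$8,364

Doubled: 2 × $260 = $520
Minimum $2,370: $520 is below the minimum → $2,370
Late-return penalty: 46 × $100 = $4,600
Damages plus late penalty: $2,370 + $4,600 = $6,970
Costs and fees: 20% of $6,970 = $1,394
Total recovery: $6,970 + $1,394 = $8,364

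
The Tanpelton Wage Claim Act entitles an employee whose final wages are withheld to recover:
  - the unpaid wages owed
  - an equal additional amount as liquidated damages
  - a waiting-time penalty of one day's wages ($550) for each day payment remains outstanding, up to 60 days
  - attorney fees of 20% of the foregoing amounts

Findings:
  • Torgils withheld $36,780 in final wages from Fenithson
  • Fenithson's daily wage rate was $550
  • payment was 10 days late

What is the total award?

$94,872

Liquidated damages (equal amount): $36,780
Penalty days: min(10, 60) = 10
Waiting-time penalty: 10 × $550 = $5,500
Subtotal: $36,780 + $36,780 + $5,500 = $79,060
Attorney fees: 20% of $79,060 = $15,812
Total award: $79,060 + $15,812 = $94,872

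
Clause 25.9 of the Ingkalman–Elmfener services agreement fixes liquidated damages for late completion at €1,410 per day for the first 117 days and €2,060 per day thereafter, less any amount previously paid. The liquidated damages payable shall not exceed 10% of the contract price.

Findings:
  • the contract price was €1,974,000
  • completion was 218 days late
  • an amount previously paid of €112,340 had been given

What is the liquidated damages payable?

First 117 days: 117 × €1,410 = €164,970
Remaining days: (218 − 117) × €2,060 = €208,060
Accrued per-day damages: €164,970 + €208,060 = €373,030
Less amount previously paid: €373,030 − €112,340 = €260,690
Cap: 10% of €1,974,000 = €197,400
Cap at €197,400: €260,690 exceeds the cap → €197,400

Liquidated damages: €197,400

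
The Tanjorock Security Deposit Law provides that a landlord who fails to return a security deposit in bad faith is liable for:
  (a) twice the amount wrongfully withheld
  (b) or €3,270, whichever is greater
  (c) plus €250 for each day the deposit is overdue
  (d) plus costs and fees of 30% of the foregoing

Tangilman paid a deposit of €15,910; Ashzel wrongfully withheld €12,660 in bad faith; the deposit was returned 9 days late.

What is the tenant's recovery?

€35,841

Doubled: 2 × €12,660 = €25,320
Minimum €3,270: €25,320 meets the minimum, no increase.
Late-return penalty: 9 × €250 = €2,250
Damages plus late penalty: €25,320 + €2,250 = €27,570
Costs and fees: 30% of €27,570 = €8,271
Total recovery: €27,570 + €8,271 = €35,841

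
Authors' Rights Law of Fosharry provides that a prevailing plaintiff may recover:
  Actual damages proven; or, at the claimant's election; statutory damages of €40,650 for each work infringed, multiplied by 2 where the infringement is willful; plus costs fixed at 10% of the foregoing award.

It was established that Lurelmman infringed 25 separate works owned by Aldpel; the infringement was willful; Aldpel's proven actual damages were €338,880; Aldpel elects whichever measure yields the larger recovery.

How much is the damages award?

€2,235,750

Statutory damages: 25 × €40,650 = €1,016,250
Doubled: 2 × €1,016,250 = €2,032,500
Greater of actual damages (€338,880) or enhanced statutory damages (€2,032,500): €2,032,500
Costs: 10% of €2,032,500 = €203,250
Award plus costs: €2,032,500 + €203,250 = €2,235,750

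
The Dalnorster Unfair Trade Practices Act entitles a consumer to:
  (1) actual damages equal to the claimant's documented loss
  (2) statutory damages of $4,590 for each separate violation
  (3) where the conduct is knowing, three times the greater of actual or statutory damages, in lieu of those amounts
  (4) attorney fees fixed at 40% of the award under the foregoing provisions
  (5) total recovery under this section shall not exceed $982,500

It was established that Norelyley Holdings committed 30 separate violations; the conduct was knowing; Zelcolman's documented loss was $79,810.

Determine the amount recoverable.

Statutory damages: 30 × $4,590 = $137,700
Greater of actual damages ($79,810) or statutory damages ($137,700): $137,700
Trebled: 3 × $137,700 = $413,100
Attorney fees: 40% of $413,100 = $165,240
Total before cap: $413,100 + $165,240 = $578,340
Cap at $982,500: $578,340 is within the cap, no reduction.

$578,340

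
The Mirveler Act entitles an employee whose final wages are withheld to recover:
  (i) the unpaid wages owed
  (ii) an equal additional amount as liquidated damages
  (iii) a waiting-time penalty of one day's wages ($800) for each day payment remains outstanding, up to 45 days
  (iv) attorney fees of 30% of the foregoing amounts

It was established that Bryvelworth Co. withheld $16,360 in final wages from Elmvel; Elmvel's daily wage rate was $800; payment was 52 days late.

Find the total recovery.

Liquidated damages (equal amount): $16,360
Penalty days: min(52, 45) = 45
Waiting-time penalty: 45 × $800 = $36,000
Subtotal: $16,360 + $16,360 + $36,000 = $68,720
Attorney fees: 30% of $68,720 = $20,616
Total award: $68,720 + $20,616 = $89,336

Total award: $89,336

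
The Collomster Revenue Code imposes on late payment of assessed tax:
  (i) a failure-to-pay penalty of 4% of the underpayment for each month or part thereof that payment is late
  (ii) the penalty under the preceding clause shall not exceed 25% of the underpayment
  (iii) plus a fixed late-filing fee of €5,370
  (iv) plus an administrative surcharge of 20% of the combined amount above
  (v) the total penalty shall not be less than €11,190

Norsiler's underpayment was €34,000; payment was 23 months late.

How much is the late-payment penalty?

Accrued rate: 4% × 23 = 92%, capped at 25% → 25%
Failure-to-pay penalty: 25% of €34,000 = €8,500
Penalty before surcharge: €8,500 + €5,370 = €13,870
Administrative surcharge: 20% of €13,870 = €2,774
Total penalty: €13,870 + €2,774 = €16,644
Minimum €11,190: €16,644 meets the minimum, no increase.

Penalty: €16,644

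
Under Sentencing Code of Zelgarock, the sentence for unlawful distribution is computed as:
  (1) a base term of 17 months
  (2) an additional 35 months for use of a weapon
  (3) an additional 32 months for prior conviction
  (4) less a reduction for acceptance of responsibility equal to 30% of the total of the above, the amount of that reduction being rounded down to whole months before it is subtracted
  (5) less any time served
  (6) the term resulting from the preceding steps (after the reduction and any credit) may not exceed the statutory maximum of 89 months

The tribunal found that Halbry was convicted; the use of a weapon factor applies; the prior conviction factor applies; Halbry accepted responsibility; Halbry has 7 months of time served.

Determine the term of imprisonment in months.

Use of a weapon enhancement: +35 months
Prior conviction enhancement: +32 months
Adjusted term: 17 months + 35 months + 32 months = 84 months
Acceptance of responsibility reduction: 30% of 84 months = 25 months (rounded down)
After reduction: 84 − 25 = 59 months
Less time served: 59 months − 7 months = 52 months
Cap at 89 months: 52 months is within the cap, no reduction.

52 months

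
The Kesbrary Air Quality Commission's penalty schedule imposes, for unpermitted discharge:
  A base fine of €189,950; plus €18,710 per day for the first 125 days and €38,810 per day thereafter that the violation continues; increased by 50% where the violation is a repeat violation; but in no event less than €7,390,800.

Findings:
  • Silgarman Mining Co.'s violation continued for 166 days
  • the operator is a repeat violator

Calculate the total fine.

€7,390,800

First 125 days: 125 × €18,710 = €2,338,750
Remaining days: (166 − 125) × €38,810 = €1,591,210
Per-day component: €2,338,750 + €1,591,210 = €3,929,960
Base plus per-day: €189,950 + €3,929,960 = €4,119,910
Enhancement: 50% of €4,119,910 = €2,059,955
Enhanced fine: €4,119,910 + €2,059,955 = €6,179,865
Minimum €7,390,800: €6,179,865 is below the minimum → €7,390,800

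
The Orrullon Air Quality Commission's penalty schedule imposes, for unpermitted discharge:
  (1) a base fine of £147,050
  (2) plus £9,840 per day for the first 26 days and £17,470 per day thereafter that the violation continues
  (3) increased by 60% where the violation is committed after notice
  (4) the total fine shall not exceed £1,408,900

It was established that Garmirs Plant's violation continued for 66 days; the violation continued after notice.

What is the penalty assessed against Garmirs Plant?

First 26 days: 26 × £9,840 = £255,840
Remaining days: (66 − 26) × £17,470 = £698,800
Per-day component: £255,840 + £698,800 = £954,640
Base plus per-day: £147,050 + £954,640 = £1,101,690
Enhancement: 60% of £1,101,690 = £661,014
Enhanced fine: £1,101,690 + £661,014 = £1,762,704
Cap at £1,408,900: £1,762,704 exceeds the cap → £1,408,900

£1,408,900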